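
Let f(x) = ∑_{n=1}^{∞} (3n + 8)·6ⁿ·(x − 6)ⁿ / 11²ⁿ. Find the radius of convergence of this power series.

Apply the ratio test: |a_{n+1}| / |a_n| = [(3(n+1) + 8)/(3n + 8)] · 6/121, which tends to 6/121 as n → ∞.
Thus R = 1/(6/121) = 121/6.

R = 121/6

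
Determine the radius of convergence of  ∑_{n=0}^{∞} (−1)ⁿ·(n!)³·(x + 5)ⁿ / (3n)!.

The ratio of consecutive coefficients is (n+1)³/[(3n+1)·(3n+2)·(3n+3)] → 1/27.
The series converges when 1/27 · |x + 5| < 1, giving R = 27.

R = 27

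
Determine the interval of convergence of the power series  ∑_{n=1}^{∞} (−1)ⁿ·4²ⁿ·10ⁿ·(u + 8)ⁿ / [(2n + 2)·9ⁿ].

Apply the ratio test: |a_{n+1}| / |a_n| = [(2n + 2)/(2(n+1) + 2)] · 16·10/9, which tends to 160/9 as n → ∞.
Thus R = 1/(160/9) = 9/160.
At u = -1271/160: an alternating series whose terms decrease to 0 in absolute value, so it converges by the Leibniz criterion.
When u = -1289/160, the terms behave like c/n; limit comparison with the harmonic series gives divergence.

(-1289/160, -1271/160]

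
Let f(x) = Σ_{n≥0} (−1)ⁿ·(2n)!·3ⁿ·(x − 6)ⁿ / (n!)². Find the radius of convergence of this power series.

R = 1/12

Apply the ratio test: |a_{n+1}| / |a_n| = (2n+1)·(2n+2)/(n+1)² · 3, which tends to 12 as n → ∞.
Thus R = 1/(12) = 1/12.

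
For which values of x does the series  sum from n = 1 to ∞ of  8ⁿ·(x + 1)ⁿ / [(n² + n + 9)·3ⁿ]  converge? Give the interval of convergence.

[-11/8, -5/8]

By the ratio test, |a_{n+1}/a_n| = [(n² + n + 9)/((n+1)² + (n+1) + 9)] · 8/3 → 8/3.
The series converges when 8/3 · |x + 1| < 1, giving R = 3/8.
Check x = -5/8: the terms are on the order of 1/n², so the series converges absolutely by comparison with the p-series (p = 2 > 1).
Check x = -11/8: absolute convergence follows by limit comparison with Σ 1/n².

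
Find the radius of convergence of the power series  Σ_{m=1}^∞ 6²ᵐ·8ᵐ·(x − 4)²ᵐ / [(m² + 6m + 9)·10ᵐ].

R = √5/12

Apply the ratio test: |a_{m+1}| / |a_m| = [(m² + 6m + 9)/((m+1)² + 6(m+1) + 9)] · 36·8/10, which tends to 144/5 as m → ∞.
Writing y = (x − 4)², the series in y has radius 5/144, so |x − 4| < √(5/144) and R = √5/12.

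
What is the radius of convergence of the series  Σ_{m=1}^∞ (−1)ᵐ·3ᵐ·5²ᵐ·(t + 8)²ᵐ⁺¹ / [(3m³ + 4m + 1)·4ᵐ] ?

Ratio test: |a_{m+1}/a_m| = [(3m³ + 4m + 1)/(3(m+1)³ + 4(m+1) + 1)] · 3·25/4 → 75/4 as m → ∞.
Successive powers of (t + 8) differ by 2, so the series converges when |t + 8|² · 75/4 < 1, i.e. |t + 8| < √(4/75). So R = 2√3/15.

R = 2√3/15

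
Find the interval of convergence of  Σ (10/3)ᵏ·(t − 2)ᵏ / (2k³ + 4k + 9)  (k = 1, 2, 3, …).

[17/10, 23/10]

By the ratio test, |a_{k+1}/a_k| = [(2k³ + 4k + 9)/(2(k+1)³ + 4(k+1) + 9)] · 10/3 → 10/3.
Convergence for |t − 2| · 10/3 < 1, i.e. |t − 2| < 3/10. So R = 3/10.
At t = 23/10: the terms are on the order of 1/k³, so the series converges absolutely by comparison with the p-series (p = 3 > 1).
Check t = 17/10: absolute convergence follows by limit comparison with Σ 1/k³.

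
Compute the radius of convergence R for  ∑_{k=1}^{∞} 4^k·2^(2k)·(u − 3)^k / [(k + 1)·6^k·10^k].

By the ratio test, |a_{k+1}/a_k| = [(k + 1)/((k+1) + 1)] · 4·4/(6·10) → 4/15.
Convergence for |u − 3| · 4/15 < 1, i.e. |u − 3| < 15/4. So R = 15/4.

R = 15/4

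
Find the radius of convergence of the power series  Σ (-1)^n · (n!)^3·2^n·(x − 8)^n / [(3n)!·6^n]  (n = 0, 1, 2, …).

R = 81

By the ratio test, |a_{n+1}/a_n| = (n+1)³/[(3n+1)·(3n+2)·(3n+3)] · 2/6 → 1/81.
Convergence for |x − 8| · 1/81 < 1, i.e. |x − 8| < 81. So R = 81.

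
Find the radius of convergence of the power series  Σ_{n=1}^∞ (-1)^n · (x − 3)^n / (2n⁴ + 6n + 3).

R = 1

The ratio of consecutive coefficients is (2n⁴ + 6n + 3)/(2(n+1)⁴ + 6(n+1) + 3) → 1.
Convergence for |x − 3| < 1, so R = 1.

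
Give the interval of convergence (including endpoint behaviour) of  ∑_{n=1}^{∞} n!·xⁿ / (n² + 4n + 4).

Apply the ratio test: |a_{n+1}| / |a_n| = (n+1) · (n² + 4n + 4)/((n+1)² + 4(n+1) + 4), which tends to ∞ as n → ∞.
The ratio grows without bound, so the series diverges whenever x ≠ 0; it converges only at x = 0. R = 0.

{0}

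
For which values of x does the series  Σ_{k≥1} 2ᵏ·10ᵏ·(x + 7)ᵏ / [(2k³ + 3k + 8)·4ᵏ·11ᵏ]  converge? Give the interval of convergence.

[-46/5, -24/5]

Apply the ratio test: |a_{k+1}| / |a_k| = [(2k³ + 3k + 8)/(2(k+1)³ + 3(k+1) + 8)] · 2·10/(4·11), which tends to 5/11 as k → ∞.
Hence the series converges for |x + 7| < 1/(5/11) = 11/5, so the radius of convergence is 11/5.
Endpoint x = -24/5: absolute convergence follows by limit comparison with Σ 1/k³.
When x = -46/5, the terms are on the order of 1/k³, so the series converges absolutely by comparison with the p-series (p = 3 > 1).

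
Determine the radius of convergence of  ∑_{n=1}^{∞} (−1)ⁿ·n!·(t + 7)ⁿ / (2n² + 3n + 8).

Apply the ratio test: |a_{n+1}| / |a_n| = (n+1) · (2n² + 3n + 8)/(2(n+1)² + 3(n+1) + 8), which tends to ∞ as n → ∞.
The ratio grows without bound, so the series diverges whenever (t + 7) ≠ 0; it converges only at t = -7. R = 0.

R = 0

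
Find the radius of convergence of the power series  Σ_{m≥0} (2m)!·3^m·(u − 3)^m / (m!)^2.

R = 1/12

By the ratio test, |a_{m+1}/a_m| = (2m+1)·(2m+2)/(m+1)² · 3 → 12.
Thus R = 1/(12) = 1/12.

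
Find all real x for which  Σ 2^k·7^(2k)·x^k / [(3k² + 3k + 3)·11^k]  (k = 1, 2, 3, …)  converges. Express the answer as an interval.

The ratio of consecutive coefficients is [(3k² + 3k + 3)/(3(k+1)² + 3(k+1) + 3)] · 2·49/11 → 98/11.
Hence the series converges for |x| < 1/(98/11) = 11/98, so the radius of convergence is 11/98.
Check x = 11/98: the series is dominated by a constant times Σ 1/k², which converges (p = 2 > 1).
Check x = -11/98: absolute convergence follows by limit comparison with Σ 1/k².

[-11/98, 11/98]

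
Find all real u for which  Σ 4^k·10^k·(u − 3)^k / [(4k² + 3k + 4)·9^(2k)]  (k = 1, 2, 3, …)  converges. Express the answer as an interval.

The ratio of consecutive coefficients is [(4k² + 3k + 4)/(4(k+1)² + 3(k+1) + 4)] · 4·10/81 → 40/81.
Hence the series converges for |u − 3| < 1/(40/81) = 81/40, so the radius of convergence is 81/40.
Endpoint u = 201/40: the series is dominated by a constant times Σ 1/k², which converges (p = 2 > 1).
At u = 39/40: absolute convergence follows by limit comparison with Σ 1/k².

[39/40, 201/40]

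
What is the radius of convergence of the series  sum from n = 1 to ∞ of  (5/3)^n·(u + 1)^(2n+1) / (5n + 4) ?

Ratio test: |a_{n+1}/a_n| = [(5n + 4)/(5(n+1) + 4)] · 5/3 → 5/3 as n → ∞.
Writing y = (u + 1)², the series in y has radius 3/5, so |u + 1| < √(3/5) and R = √15/5.

R = √15/5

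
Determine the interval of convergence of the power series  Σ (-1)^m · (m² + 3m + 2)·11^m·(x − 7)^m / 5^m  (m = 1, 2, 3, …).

Ratio test: |a_{m+1}/a_m| = [((m+1)² + 3(m+1) + 2)/(m² + 3m + 2)] · 11/5 → 11/5 as m → ∞.
The series converges when 11/5 · |x − 7| < 1, giving R = 5/11.
When x = 82/11, the m-th term does not approach 0; divergence by the term test.
Endpoint x = 72/11: the terms do not tend to 0, so the series diverges.

(72/11, 82/11)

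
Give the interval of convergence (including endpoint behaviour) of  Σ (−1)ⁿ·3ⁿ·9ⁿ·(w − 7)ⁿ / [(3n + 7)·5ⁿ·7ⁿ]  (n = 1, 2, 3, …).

(154/27, 224/27]

By the ratio test, |a_{n+1}/a_n| = [(3n + 7)/(3(n+1) + 7)] · 3·9/(5·7) → 27/35.
Thus R = 1/(27/35) = 35/27.
Check w = 224/27: convergence follows from the alternating series test (terms decrease monotonically to 0).
At w = 154/27: the terms behave like c/n; limit comparison with the harmonic series gives divergence.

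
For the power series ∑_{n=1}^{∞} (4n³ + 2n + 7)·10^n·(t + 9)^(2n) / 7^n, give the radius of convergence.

The ratio of consecutive coefficients is [(4(n+1)³ + 2(n+1) + 7)/(4n³ + 2n + 7)] · 10/7 → 10/7.
Successive powers of (t + 9) differ by 2, so the series converges when |t + 9|² · 10/7 < 1, i.e. |t + 9| < √(7/10). So R = √70/10.

R = √70/10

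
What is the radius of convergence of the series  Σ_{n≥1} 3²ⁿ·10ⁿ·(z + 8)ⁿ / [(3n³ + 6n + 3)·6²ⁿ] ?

The ratio of consecutive coefficients is [(3n³ + 6n + 3)/(3(n+1)³ + 6(n+1) + 3)] · 9·10/36 → 5/2.
Convergence for |z + 8| · 5/2 < 1, i.e. |z + 8| < 2/5. So R = 2/5.

R = 2/5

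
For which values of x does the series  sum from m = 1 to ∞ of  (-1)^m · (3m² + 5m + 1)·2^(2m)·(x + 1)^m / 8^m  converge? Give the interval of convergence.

By the ratio test, |a_{m+1}/a_m| = [(3(m+1)² + 5(m+1) + 1)/(3m² + 5m + 1)] · 4/8 → 1/2.
The series converges when 1/2 · |x + 1| < 1, giving R = 2.
When x = 1, the m-th term does not approach 0; divergence by the term test.
At x = -3: the terms have absolute value of order m², which does not tend to 0, so the series diverges by the divergence test.

(-3, 1)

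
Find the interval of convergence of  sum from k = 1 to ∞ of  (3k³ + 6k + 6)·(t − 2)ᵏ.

Ratio test: |a_{k+1}/a_k| = (3(k+1)³ + 6(k+1) + 6)/(3k³ + 6k + 6) → 1 as k → ∞.
Convergence for |t − 2| < 1, so R = 1.
Check t = 3: the k-th term does not approach 0; divergence by the term test.
Check t = 1: the terms have absolute value of order k³, which does not tend to 0, so the series diverges by the divergence test.

(1, 3)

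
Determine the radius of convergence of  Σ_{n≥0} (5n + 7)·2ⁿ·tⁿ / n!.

R = ∞

By the ratio test, |a_{n+1}/a_n| = (5(n+1) + 7)/(5n + 7) · 2 · 1/(n+1) → 0.
Since the limit is 0 < 1 for every t, the series converges on all of ℝ and R = ∞.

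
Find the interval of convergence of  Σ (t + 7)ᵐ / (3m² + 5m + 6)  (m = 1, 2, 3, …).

The ratio of consecutive coefficients is (3m² + 5m + 6)/(3(m+1)² + 5(m+1) + 6) → 1.
Convergence for |t + 7| < 1, so R = 1.
At t = -6: absolute convergence follows by limit comparison with Σ 1/m².
At t = -8: the terms are on the order of 1/m², so the series converges absolutely by comparison with the p-series (p = 2 > 1).

[-8, -6]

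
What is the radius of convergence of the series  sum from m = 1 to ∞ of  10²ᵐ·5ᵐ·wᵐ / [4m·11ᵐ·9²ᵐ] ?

R = 891/500

The ratio of consecutive coefficients is [4m/4(m+1)] · 100·5/(11·81) → 500/891.
Thus R = 1/(500/891) = 891/500.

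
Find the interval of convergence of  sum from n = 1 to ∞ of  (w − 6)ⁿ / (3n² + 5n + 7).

Apply the ratio test: |a_{n+1}| / |a_n| = (3n² + 5n + 7)/(3(n+1)² + 5(n+1) + 7), which tends to 1 as n → ∞.
So the series converges when |w − 6| < 1 and diverges when |w − 6| > 1; R = 1.
At w = 7: the series is dominated by a constant times Σ 1/n², which converges (p = 2 > 1).
When w = 5, absolute convergence follows by limit comparison with Σ 1/n².

[5, 7]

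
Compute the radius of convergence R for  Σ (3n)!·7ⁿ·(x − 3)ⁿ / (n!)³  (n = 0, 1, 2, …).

Apply the ratio test: |a_{n+1}| / |a_n| = (3n+1)·(3n+2)·(3n+3)/(n+1)³ · 7, which tends to 189 as n → ∞.
Convergence for |x − 3| · 189 < 1, i.e. |x − 3| < 1/189. So R = 1/189.

R = 1/189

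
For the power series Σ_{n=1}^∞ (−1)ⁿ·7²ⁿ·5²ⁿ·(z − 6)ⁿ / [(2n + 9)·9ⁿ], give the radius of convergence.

Apply the ratio test: |a_{n+1}| / |a_n| = [(2n + 9)/(2(n+1) + 9)] · 49·25/9, which tends to 1225/9 as n → ∞.
Thus R = 1/(1225/9) = 9/1225.

R = 9/1225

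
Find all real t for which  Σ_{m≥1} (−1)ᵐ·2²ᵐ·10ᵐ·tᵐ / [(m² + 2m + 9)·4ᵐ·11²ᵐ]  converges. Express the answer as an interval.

[-121/10, 121/10]

The ratio of consecutive coefficients is [(m² + 2m + 9)/((m+1)² + 2(m+1) + 9)] · 4·10/(4·121) → 10/121.
Convergence for |t| · 10/121 < 1, i.e. |t| < 121/10. So R = 121/10.
When t = 121/10, the series is dominated by a constant times Σ 1/m², which converges (p = 2 > 1).
Check t = -121/10: absolute convergence follows by limit comparison with Σ 1/m².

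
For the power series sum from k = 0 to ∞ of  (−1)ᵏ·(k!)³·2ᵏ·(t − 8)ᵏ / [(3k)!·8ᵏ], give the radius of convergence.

R = 108

Ratio test: |a_{k+1}/a_k| = (k+1)³/[(3k+1)·(3k+2)·(3k+3)] · 2/8 → 1/108 as k → ∞.
Convergence for |t − 8| · 1/108 < 1, i.e. |t − 8| < 108. So R = 108.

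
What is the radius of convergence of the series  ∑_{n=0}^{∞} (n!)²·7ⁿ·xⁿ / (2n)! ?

R = 4/7

The ratio of consecutive coefficients is (n+1)²/[(2n+1)·(2n+2)] · 7 → 7/4.
Thus R = 1/(7/4) = 4/7.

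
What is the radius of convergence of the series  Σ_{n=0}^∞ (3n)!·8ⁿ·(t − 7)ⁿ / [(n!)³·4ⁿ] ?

R = 1/54

Ratio test: |a_{n+1}/a_n| = (3n+1)·(3n+2)·(3n+3)/(n+1)³ · 8/4 → 54 as n → ∞.
Thus R = 1/(54) = 1/54.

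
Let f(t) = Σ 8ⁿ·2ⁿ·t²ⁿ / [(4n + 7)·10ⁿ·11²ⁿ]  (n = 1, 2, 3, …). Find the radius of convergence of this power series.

Ratio test: |a_{n+1}/a_n| = [(4n + 7)/(4(n+1) + 7)] · 8·2/(10·121) → 8/605 as n → ∞.
Writing y = t², the series in y has radius 605/8, so |t| < √(605/8) and R = 11√10/4.

R = 11√10/4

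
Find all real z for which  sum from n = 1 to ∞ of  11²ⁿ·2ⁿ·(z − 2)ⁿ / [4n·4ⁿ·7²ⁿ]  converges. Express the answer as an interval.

The ratio of consecutive coefficients is [4n/4(n+1)] · 121·2/(4·49) → 121/98.
The series converges when 121/98 · |z − 2| < 1, giving R = 98/121.
Endpoint z = 340/121: the terms are asymptotic to a nonzero constant times 1/n, so the series diverges by limit comparison with Σ 1/n.
At z = 144/121: convergence follows from the alternating series test (terms decrease monotonically to 0).

[144/121, 340/121)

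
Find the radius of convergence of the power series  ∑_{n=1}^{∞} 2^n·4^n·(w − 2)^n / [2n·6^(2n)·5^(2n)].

Apply the ratio test: |a_{n+1}| / |a_n| = [2n/2(n+1)] · 2·4/(36·25), which tends to 2/225 as n → ∞.
Convergence for |w − 2| · 2/225 < 1, i.e. |w − 2| < 225/2. So R = 225/2.

R = 225/2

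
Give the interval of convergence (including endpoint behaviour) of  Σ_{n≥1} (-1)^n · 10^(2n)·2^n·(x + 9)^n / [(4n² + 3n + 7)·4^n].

[-451/50, -449/50]

Ratio test: |a_{n+1}/a_n| = [(4n² + 3n + 7)/(4(n+1)² + 3(n+1) + 7)] · 100·2/4 → 50 as n → ∞.
The series converges when 50 · |x + 9| < 1, giving R = 1/50.
Endpoint x = -449/50: absolute convergence follows by limit comparison with Σ 1/n².
When x = -451/50, the terms are on the order of 1/n², so the series converges absolutely by comparison with the p-series (p = 2 > 1).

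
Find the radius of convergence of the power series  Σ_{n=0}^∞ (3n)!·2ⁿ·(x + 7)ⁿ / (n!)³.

R = 1/54

By the ratio test, |a_{n+1}/a_n| = (3n+1)·(3n+2)·(3n+3)/(n+1)³ · 2 → 54.
Hence the series converges for |x + 7| < 1/(54) = 1/54, so the radius of convergence is 1/54.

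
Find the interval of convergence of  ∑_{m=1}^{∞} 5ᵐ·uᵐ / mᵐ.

(−∞, ∞)

Applying the root test, |a_m|^(1/m) = 5/m → 0.
Since the m-th root of |a_m| tends to 0, the series converges for all real u; R = ∞.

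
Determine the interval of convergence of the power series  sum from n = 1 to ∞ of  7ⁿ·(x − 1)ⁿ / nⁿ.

(−∞, ∞)

By the Cauchy root test, |a_n|^(1/n) = 7/n → 0.
Since the n-th root of |a_n| tends to 0, the series converges for all real x; R = ∞.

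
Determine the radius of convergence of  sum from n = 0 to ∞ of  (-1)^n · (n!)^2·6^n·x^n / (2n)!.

Apply the ratio test: |a_{n+1}| / |a_n| = (n+1)²/[(2n+1)·(2n+2)] · 6, which tends to 3/2 as n → ∞.
Convergence for |x| · 3/2 < 1, i.e. |x| < 2/3. So R = 2/3.

R = 2/3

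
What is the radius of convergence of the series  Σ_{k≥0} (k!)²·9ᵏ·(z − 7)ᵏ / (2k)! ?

By the ratio test, |a_{k+1}/a_k| = (k+1)²/[(2k+1)·(2k+2)] · 9 → 9/4.
The series converges when 9/4 · |z − 7| < 1, giving R = 4/9.

R = 4/9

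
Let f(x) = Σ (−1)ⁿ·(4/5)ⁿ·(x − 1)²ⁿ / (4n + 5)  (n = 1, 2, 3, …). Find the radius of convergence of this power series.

Ratio test: |a_{n+1}/a_n| = [(4n + 5)/(4(n+1) + 5)] · 4/5 → 4/5 as n → ∞.
Writing y = (x − 1)², the series in y has radius 5/4, so |x − 1| < √(5/4) and R = √5/2.

R = √5/2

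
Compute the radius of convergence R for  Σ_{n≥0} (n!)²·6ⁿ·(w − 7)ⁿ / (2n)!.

Apply the ratio test: |a_{n+1}| / |a_n| = (n+1)²/[(2n+1)·(2n+2)] · 6, which tends to 3/2 as n → ∞.
Convergence for |w − 7| · 3/2 < 1, i.e. |w − 7| < 2/3. So R = 2/3.

R = 2/3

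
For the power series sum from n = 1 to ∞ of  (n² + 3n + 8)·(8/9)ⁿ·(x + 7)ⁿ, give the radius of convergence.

Apply the ratio test: |a_{n+1}| / |a_n| = [((n+1)² + 3(n+1) + 8)/(n² + 3n + 8)] · 8/9, which tends to 8/9 as n → ∞.
Thus R = 1/(8/9) = 9/8.

R = 9/8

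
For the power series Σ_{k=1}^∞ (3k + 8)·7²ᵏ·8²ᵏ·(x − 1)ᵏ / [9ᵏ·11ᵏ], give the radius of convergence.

The ratio of consecutive coefficients is [(3(k+1) + 8)/(3k + 8)] · 49·64/(9·11) → 3136/99.
Thus R = 1/(3136/99) = 99/3136.

R = 99/3136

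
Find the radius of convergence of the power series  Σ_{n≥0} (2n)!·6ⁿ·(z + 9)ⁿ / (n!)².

Ratio test: |a_{n+1}/a_n| = (2n+1)·(2n+2)/(n+1)² · 6 → 24 as n → ∞.
The series converges when 24 · |z + 9| < 1, giving R = 1/24.

R = 1/24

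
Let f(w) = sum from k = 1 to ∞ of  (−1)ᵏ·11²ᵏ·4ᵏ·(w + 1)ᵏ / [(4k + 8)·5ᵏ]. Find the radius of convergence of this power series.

R = 5/484

By the ratio test, |a_{k+1}/a_k| = [(4k + 8)/(4(k+1) + 8)] · 121·4/5 → 484/5.
The series converges when 484/5 · |w + 1| < 1, giving R = 5/484.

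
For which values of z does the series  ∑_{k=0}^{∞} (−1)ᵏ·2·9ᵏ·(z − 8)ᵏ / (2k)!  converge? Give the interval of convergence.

The ratio of consecutive coefficients is 2/2 · 9 · 1/[(2k+1)·(2k+2)] → 0.
The limit is 0, so the series converges for all z; R = ∞.

(−∞, ∞)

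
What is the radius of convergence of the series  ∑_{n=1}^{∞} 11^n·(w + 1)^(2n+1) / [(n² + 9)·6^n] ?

R = √66/11

Apply the ratio test: |a_{n+1}| / |a_n| = [(n² + 9)/((n+1)² + 9)] · 11/6, which tends to 11/6 as n → ∞.
Since the exponent of (w + 1) increases by 2 each term, convergence requires |w + 1|² < 6/11, hence R = √66/11.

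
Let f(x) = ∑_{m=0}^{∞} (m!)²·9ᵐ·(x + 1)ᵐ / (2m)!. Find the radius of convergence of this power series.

R = 4/9

Apply the ratio test: |a_{m+1}| / |a_m| = (m+1)²/[(2m+1)·(2m+2)] · 9, which tends to 9/4 as m → ∞.
Hence the series converges for |x + 1| < 1/(9/4) = 4/9, so the radius of convergence is 4/9.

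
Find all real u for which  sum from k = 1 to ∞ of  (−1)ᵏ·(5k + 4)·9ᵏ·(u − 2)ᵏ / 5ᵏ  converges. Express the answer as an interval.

The ratio of consecutive coefficients is [(5(k+1) + 4)/(5k + 4)] · 9/5 → 9/5.
Convergence for |u − 2| · 9/5 < 1, i.e. |u − 2| < 5/9. So R = 5/9.
Check u = 23/9: the terms do not tend to 0, so the series diverges.
Endpoint u = 13/9: the terms do not tend to 0, so the series diverges.

(13/9, 23/9)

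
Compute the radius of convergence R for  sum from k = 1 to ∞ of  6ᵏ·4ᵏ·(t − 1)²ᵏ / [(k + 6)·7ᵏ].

Ratio test: |a_{k+1}/a_k| = [(k + 6)/((k+1) + 6)] · 6·4/7 → 24/7 as k → ∞.
Successive powers of (t − 1) differ by 2, so the series converges when |t − 1|² · 24/7 < 1, i.e. |t − 1| < √(7/24). So R = √42/12.

R = √42/12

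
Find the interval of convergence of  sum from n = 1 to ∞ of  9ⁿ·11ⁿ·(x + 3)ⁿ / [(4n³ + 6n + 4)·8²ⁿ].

[-361/99, -233/99]

Apply the ratio test: |a_{n+1}| / |a_n| = [(4n³ + 6n + 4)/(4(n+1)³ + 6(n+1) + 4)] · 9·11/64, which tends to 99/64 as n → ∞.
The series converges when 99/64 · |x + 3| < 1, giving R = 64/99.
When x = -233/99, absolute convergence follows by limit comparison with Σ 1/n³.
Check x = -361/99: absolute convergence follows by limit comparison with Σ 1/n³.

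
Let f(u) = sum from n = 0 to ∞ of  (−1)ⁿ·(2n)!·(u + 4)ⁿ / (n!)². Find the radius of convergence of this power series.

Ratio test: |a_{n+1}/a_n| = (2n+1)·(2n+2)/(n+1)² → 4 as n → ∞.
The series converges when 4 · |u + 4| < 1, giving R = 1/4.

R = 1/4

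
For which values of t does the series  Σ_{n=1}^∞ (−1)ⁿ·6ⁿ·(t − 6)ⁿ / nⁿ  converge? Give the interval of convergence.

(−∞, ∞)

Root test: |a_n|^(1/n) = 6/n → 0.
Since the n-th root of |a_n| tends to 0, the series converges for all real t; R = ∞.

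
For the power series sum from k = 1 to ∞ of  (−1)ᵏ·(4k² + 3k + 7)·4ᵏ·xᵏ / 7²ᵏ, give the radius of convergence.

R = 49/4

By the ratio test, |a_{k+1}/a_k| = [(4(k+1)² + 3(k+1) + 7)/(4k² + 3k + 7)] · 4/49 → 4/49.
Thus R = 1/(4/49) = 49/4.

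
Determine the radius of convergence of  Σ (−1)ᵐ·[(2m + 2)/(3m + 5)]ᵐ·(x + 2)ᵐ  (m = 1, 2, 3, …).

Applying the root test, |a_m|^(1/m) = (2m + 2)/(3m + 5) → 2/3.
Thus R = 1/(2/3) = 3/2.

R = 3/2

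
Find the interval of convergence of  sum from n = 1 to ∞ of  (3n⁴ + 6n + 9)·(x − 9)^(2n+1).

Apply the ratio test: |a_{n+1}| / |a_n| = (3(n+1)⁴ + 6(n+1) + 9)/(3n⁴ + 6n + 9), which tends to 1 as n → ∞.
Since the exponent of (x − 9) increases by 2 each term, convergence requires |x − 9|² < 1, hence R = 1.
At x = 10: the n-th term does not approach 0; divergence by the term test.
At x = 8: the terms have absolute value of order n⁴, which does not tend to 0, so the series diverges by the divergence test.

(8, 10)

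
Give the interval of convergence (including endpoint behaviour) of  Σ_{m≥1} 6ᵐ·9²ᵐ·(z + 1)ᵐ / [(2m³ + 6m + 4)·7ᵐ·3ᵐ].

By the ratio test, |a_{m+1}/a_m| = [(2m³ + 6m + 4)/(2(m+1)³ + 6(m+1) + 4)] · 6·81/(7·3) → 162/7.
Hence the series converges for |z + 1| < 1/(162/7) = 7/162, so the radius of convergence is 7/162.
At z = -155/162: the terms are on the order of 1/m³, so the series converges absolutely by comparison with the p-series (p = 3 > 1).
Endpoint z = -169/162: the series is dominated by a constant times Σ 1/m³, which converges (p = 3 > 1).

[-169/162, -155/162]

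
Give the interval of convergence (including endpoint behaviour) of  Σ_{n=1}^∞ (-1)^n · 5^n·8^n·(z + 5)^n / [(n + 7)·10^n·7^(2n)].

Ratio test: |a_{n+1}/a_n| = [(n + 7)/((n+1) + 7)] · 5·8/(10·49) → 4/49 as n → ∞.
Thus R = 1/(4/49) = 49/4.
Check z = 29/4: the terms alternate in sign and decrease monotonically to 0 in absolute value (size ~ c/n), so the alternating series test gives convergence.
Endpoint z = -69/4: comparison with the harmonic series Σ 1/n shows the series diverges.

(-69/4, 29/4]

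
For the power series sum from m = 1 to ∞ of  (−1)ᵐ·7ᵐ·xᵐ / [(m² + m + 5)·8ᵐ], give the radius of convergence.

Ratio test: |a_{m+1}/a_m| = [(m² + m + 5)/((m+1)² + (m+1) + 5)] · 7/8 → 7/8 as m → ∞.
Hence the series converges for |x| < 1/(7/8) = 8/7, so the radius of convergence is 8/7.

R = 8/7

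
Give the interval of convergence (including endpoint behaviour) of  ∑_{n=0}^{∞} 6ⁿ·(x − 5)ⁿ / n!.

(−∞, ∞)

By the ratio test, |a_{n+1}/a_n| = 6 · 1/(n+1) → 0.
Since the limit is 0 < 1 for every x, the series converges on all of ℝ and R = ∞.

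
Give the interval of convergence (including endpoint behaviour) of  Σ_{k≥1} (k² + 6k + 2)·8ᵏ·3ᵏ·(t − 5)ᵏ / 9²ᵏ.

(13/8, 67/8)

By the ratio test, |a_{k+1}/a_k| = [((k+1)² + 6(k+1) + 2)/(k² + 6k + 2)] · 8·3/81 → 8/27.
Convergence for |t − 5| · 8/27 < 1, i.e. |t − 5| < 27/8. So R = 27/8.
Check t = 67/8: the k-th term does not approach 0; divergence by the term test.
Endpoint t = 13/8: the k-th term does not approach 0; divergence by the term test.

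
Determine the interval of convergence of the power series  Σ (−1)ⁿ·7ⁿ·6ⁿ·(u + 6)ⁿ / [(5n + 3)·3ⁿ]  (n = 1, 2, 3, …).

The ratio of consecutive coefficients is [(5n + 3)/(5(n+1) + 3)] · 7·6/3 → 14.
The series converges when 14 · |u + 6| < 1, giving R = 1/14.
Check u = -83/14: an alternating series whose terms decrease to 0 in absolute value, so it converges by the Leibniz criterion.
Check u = -85/14: the terms behave like c/n; limit comparison with the harmonic series gives divergence.

(-85/14, -83/14]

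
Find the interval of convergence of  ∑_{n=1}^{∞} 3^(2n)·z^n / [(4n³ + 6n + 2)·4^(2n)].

[-16/9, 16/9]

Ratio test: |a_{n+1}/a_n| = [(4n³ + 6n + 2)/(4(n+1)³ + 6(n+1) + 2)] · 9/16 → 9/16 as n → ∞.
Thus R = 1/(9/16) = 16/9.
When z = 16/9, the series is dominated by a constant times Σ 1/n³, which converges (p = 3 > 1).
Endpoint z = -16/9: absolute convergence follows by limit comparison with Σ 1/n³.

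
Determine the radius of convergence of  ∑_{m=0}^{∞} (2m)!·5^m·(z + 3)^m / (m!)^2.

R = 1/20

Ratio test: |a_{m+1}/a_m| = (2m+1)·(2m+2)/(m+1)² · 5 → 20 as m → ∞.
Thus R = 1/(20) = 1/20.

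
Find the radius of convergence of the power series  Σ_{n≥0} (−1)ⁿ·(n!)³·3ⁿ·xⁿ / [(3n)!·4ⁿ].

R = 36

Apply the ratio test: |a_{n+1}| / |a_n| = (n+1)³/[(3n+1)·(3n+2)·(3n+3)] · 3/4, which tends to 1/36 as n → ∞.
The series converges when 1/36 · |x| < 1, giving R = 36.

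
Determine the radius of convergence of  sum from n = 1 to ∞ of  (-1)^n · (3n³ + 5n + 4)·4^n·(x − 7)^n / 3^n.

Apply the ratio test: |a_{n+1}| / |a_n| = [(3(n+1)³ + 5(n+1) + 4)/(3n³ + 5n + 4)] · 4/3, which tends to 4/3 as n → ∞.
Hence the series converges for |x − 7| < 1/(4/3) = 3/4, so the radius of convergence is 3/4.

R = 3/4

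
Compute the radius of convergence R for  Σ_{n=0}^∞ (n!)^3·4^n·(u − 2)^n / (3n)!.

R = 27/4

The ratio of consecutive coefficients is (n+1)³/[(3n+1)·(3n+2)·(3n+3)] · 4 → 4/27.
Hence the series converges for |u − 2| < 1/(4/27) = 27/4, so the radius of convergence is 27/4.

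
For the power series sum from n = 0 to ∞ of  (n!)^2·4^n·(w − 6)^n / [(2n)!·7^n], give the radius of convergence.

Apply the ratio test: |a_{n+1}| / |a_n| = (n+1)²/[(2n+1)·(2n+2)] · 4/7, which tends to 1/7 as n → ∞.
The series converges when 1/7 · |w − 6| < 1, giving R = 7.

R = 7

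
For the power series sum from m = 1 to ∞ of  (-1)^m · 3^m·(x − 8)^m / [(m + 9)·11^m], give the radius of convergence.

R = 11/3

The ratio of consecutive coefficients is [(m + 9)/((m+1) + 9)] · 3/11 → 3/11.
Convergence for |x − 8| · 3/11 < 1, i.e. |x − 8| < 11/3. So R = 11/3.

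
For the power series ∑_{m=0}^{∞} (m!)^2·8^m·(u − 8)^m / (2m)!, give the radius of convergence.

R = 1/2

By the ratio test, |a_{m+1}/a_m| = (m+1)²/[(2m+1)·(2m+2)] · 8 → 2.
Thus R = 1/(2) = 1/2.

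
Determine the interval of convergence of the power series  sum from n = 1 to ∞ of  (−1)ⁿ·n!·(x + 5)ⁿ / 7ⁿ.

{-5}

Ratio test: |a_{n+1}/a_n| = (n+1) · 1/7 → ∞ as n → ∞.
Since the ratio → ∞, the series diverges for every x ≠ -5, and R = 0.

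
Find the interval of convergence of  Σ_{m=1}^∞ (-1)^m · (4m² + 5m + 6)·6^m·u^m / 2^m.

Apply the ratio test: |a_{m+1}| / |a_m| = [(4(m+1)² + 5(m+1) + 6)/(4m² + 5m + 6)] · 6/2, which tends to 3 as m → ∞.
Convergence for |u| · 3 < 1, i.e. |u| < 1/3. So R = 1/3.
Endpoint u = 1/3: the terms have absolute value of order m², which does not tend to 0, so the series diverges by the divergence test.
At u = -1/3: the m-th term does not approach 0; divergence by the term test.

(-1/3, 1/3)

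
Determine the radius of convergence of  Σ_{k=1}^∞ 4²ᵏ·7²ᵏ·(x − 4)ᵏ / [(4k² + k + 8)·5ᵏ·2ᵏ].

Apply the ratio test: |a_{k+1}| / |a_k| = [(4k² + k + 8)/(4(k+1)² + (k+1) + 8)] · 16·49/(5·2), which tends to 392/5 as k → ∞.
Hence the series converges for |x − 4| < 1/(392/5) = 5/392, so the radius of convergence is 5/392.

R = 5/392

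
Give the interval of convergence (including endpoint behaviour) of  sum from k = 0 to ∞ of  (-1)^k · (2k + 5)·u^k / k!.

The ratio of consecutive coefficients is (2(k+1) + 5)/(2k + 5) · 1/(k+1) → 0.
Since the limit is 0 < 1 for every u, the series converges on all of ℝ and R = ∞.

(−∞, ∞)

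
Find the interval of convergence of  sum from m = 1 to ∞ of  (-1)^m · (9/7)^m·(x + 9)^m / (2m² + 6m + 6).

[-88/9, -74/9]

By the ratio test, |a_{m+1}/a_m| = [(2m² + 6m + 6)/(2(m+1)² + 6(m+1) + 6)] · 9/7 → 9/7.
Hence the series converges for |x + 9| < 1/(9/7) = 7/9, so the radius of convergence is 7/9.
When x = -74/9, the terms are on the order of 1/m², so the series converges absolutely by comparison with the p-series (p = 2 > 1).
Check x = -88/9: absolute convergence follows by limit comparison with Σ 1/m².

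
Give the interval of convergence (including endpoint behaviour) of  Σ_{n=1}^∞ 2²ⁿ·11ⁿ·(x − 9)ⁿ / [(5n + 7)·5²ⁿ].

[371/44, 421/44)

Ratio test: |a_{n+1}/a_n| = [(5n + 7)/(5(n+1) + 7)] · 4·11/25 → 44/25 as n → ∞.
Hence the series converges for |x − 9| < 1/(44/25) = 25/44, so the radius of convergence is 25/44.
At x = 421/44: the terms behave like c/n; limit comparison with the harmonic series gives divergence.
Check x = 371/44: convergence follows from the alternating series test (terms decrease monotonically to 0).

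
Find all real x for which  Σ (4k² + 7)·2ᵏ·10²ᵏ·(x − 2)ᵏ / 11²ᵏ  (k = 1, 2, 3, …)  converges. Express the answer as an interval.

The ratio of consecutive coefficients is [(4(k+1)² + 7)/(4k² + 7)] · 2·100/121 → 200/121.
Convergence for |x − 2| · 200/121 < 1, i.e. |x − 2| < 121/200. So R = 121/200.
Endpoint x = 521/200: the terms do not tend to 0, so the series diverges.
At x = 279/200: the k-th term does not approach 0; divergence by the term test.

(279/200, 521/200)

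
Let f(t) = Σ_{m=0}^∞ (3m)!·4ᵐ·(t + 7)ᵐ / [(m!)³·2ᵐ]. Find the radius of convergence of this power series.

Apply the ratio test: |a_{m+1}| / |a_m| = (3m+1)·(3m+2)·(3m+3)/(m+1)³ · 4/2, which tends to 54 as m → ∞.
Thus R = 1/(54) = 1/54.

R = 1/54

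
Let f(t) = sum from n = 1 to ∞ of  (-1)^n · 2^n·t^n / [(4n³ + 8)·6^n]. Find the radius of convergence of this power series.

R = 3

Apply the ratio test: |a_{n+1}| / |a_n| = [(4n³ + 8)/(4(n+1)³ + 8)] · 2/6, which tends to 1/3 as n → ∞.
The series converges when 1/3 · |t| < 1, giving R = 3.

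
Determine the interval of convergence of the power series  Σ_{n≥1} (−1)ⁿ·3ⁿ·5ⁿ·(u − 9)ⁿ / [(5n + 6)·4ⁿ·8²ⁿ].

(-121/15, 391/15]

Ratio test: |a_{n+1}/a_n| = [(5n + 6)/(5(n+1) + 6)] · 3·5/(4·64) → 15/256 as n → ∞.
Thus R = 1/(15/256) = 256/15.
Check u = 391/15: an alternating series whose terms decrease to 0 in absolute value, so it converges by the Leibniz criterion.
Endpoint u = -121/15: the terms are asymptotic to a nonzero constant times 1/n, so the series diverges by limit comparison with Σ 1/n.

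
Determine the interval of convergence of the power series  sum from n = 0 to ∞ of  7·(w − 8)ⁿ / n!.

Apply the ratio test: |a_{n+1}| / |a_n| = 7/7 · 1/(n+1), which tends to 0 as n → ∞.
Since the limit is 0 < 1 for every w, the series converges on all of ℝ and R = ∞.

(−∞, ∞)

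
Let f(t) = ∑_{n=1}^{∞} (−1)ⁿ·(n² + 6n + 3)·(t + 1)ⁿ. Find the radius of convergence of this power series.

R = 1

Apply the ratio test: |a_{n+1}| / |a_n| = ((n+1)² + 6(n+1) + 3)/(n² + 6n + 3), which tends to 1 as n → ∞.
Convergence for |t + 1| < 1, so R = 1.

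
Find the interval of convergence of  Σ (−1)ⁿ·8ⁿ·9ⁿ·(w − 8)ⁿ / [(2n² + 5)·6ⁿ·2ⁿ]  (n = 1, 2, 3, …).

The ratio of consecutive coefficients is [(2n² + 5)/(2(n+1)² + 5)] · 8·9/(6·2) → 6.
The series converges when 6 · |w − 8| < 1, giving R = 1/6.
At w = 49/6: the terms are on the order of 1/n², so the series converges absolutely by comparison with the p-series (p = 2 > 1).
At w = 47/6: the terms are on the order of 1/n², so the series converges absolutely by comparison with the p-series (p = 2 > 1).

[47/6, 49/6]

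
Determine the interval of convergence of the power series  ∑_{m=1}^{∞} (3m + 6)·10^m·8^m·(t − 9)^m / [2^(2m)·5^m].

(35/4, 37/4)

Apply the ratio test: |a_{m+1}| / |a_m| = [(3(m+1) + 6)/(3m + 6)] · 10·8/(4·5), which tends to 4 as m → ∞.
Thus R = 1/(4) = 1/4.
Check t = 37/4: the m-th term does not approach 0; divergence by the term test.
When t = 35/4, the terms have absolute value of order m, which does not tend to 0, so the series diverges by the divergence test.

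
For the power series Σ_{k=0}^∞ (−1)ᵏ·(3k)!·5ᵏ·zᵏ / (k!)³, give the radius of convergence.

R = 1/135

Ratio test: |a_{k+1}/a_k| = (3k+1)·(3k+2)·(3k+3)/(k+1)³ · 5 → 135 as k → ∞.
The series converges when 135 · |z| < 1, giving R = 1/135.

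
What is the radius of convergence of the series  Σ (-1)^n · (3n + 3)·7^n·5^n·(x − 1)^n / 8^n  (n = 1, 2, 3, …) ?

R = 8/35

Apply the ratio test: |a_{n+1}| / |a_n| = [(3(n+1) + 3)/(3n + 3)] · 7·5/8, which tends to 35/8 as n → ∞.
Hence the series converges for |x − 1| < 1/(35/8) = 8/35, so the radius of convergence is 8/35.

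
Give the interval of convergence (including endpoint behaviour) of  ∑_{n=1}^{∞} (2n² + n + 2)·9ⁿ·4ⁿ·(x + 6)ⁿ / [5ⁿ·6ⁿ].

The ratio of consecutive coefficients is [(2(n+1)² + (n+1) + 2)/(2n² + n + 2)] · 9·4/(5·6) → 6/5.
Hence the series converges for |x + 6| < 1/(6/5) = 5/6, so the radius of convergence is 5/6.
When x = -31/6, the terms do not tend to 0, so the series diverges.
When x = -41/6, the terms do not tend to 0, so the series diverges.

(-41/6, -31/6)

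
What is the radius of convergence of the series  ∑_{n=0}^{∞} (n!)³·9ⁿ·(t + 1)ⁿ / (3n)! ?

R = 3

Ratio test: |a_{n+1}/a_n| = (n+1)³/[(3n+1)·(3n+2)·(3n+3)] · 9 → 1/3 as n → ∞.
Thus R = 1/(1/3) = 3.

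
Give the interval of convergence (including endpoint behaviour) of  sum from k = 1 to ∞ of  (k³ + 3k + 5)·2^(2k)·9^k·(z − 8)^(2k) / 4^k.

Ratio test: |a_{k+1}/a_k| = [((k+1)³ + 3(k+1) + 5)/(k³ + 3k + 5)] · 4·9/4 → 9 as k → ∞.
Writing y = (z − 8)², the series in y has radius 1/9, so |z − 8| < √(1/9) = 1/3 and R = 1/3.
At z = 25/3: the terms do not tend to 0, so the series diverges.
At z = 23/3: the k-th term does not approach 0; divergence by the term test.

(23/3, 25/3)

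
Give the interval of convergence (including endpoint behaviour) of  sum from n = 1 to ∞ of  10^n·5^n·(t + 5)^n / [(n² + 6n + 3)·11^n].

Ratio test: |a_{n+1}/a_n| = [(n² + 6n + 3)/((n+1)² + 6(n+1) + 3)] · 10·5/11 → 50/11 as n → ∞.
Hence the series converges for |t + 5| < 1/(50/11) = 11/50, so the radius of convergence is 11/50.
When t = -239/50, absolute convergence follows by limit comparison with Σ 1/n².
When t = -261/50, the series is dominated by a constant times Σ 1/n², which converges (p = 2 > 1).

[-261/50, -239/50]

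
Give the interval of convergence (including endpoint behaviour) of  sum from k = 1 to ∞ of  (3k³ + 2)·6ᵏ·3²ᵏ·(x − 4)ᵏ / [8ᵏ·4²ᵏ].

(44/27, 172/27)

The ratio of consecutive coefficients is [(3(k+1)³ + 2)/(3k³ + 2)] · 6·9/(8·16) → 27/64.
Thus R = 1/(27/64) = 64/27.
At x = 172/27: the terms have absolute value of order k³, which does not tend to 0, so the series diverges by the divergence test.
When x = 44/27, the k-th term does not approach 0; divergence by the term test.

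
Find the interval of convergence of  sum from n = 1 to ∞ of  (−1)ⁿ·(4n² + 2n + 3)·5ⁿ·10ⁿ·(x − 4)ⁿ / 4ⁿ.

(98/25, 102/25)

Apply the ratio test: |a_{n+1}| / |a_n| = [(4(n+1)² + 2(n+1) + 3)/(4n² + 2n + 3)] · 5·10/4, which tends to 25/2 as n → ∞.
Hence the series converges for |x − 4| < 1/(25/2) = 2/25, so the radius of convergence is 2/25.
Endpoint x = 102/25: the n-th term does not approach 0; divergence by the term test.
Endpoint x = 98/25: the terms have absolute value of order n², which does not tend to 0, so the series diverges by the divergence test.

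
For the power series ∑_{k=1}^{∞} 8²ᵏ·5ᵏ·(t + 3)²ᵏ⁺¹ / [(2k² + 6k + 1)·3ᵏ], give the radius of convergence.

R = √15/40

Apply the ratio test: |a_{k+1}| / |a_k| = [(2k² + 6k + 1)/(2(k+1)² + 6(k+1) + 1)] · 64·5/3, which tends to 320/3 as k → ∞.
Writing y = (t + 3)², the series in y has radius 3/320, so |t + 3| < √(3/320) and R = √15/40.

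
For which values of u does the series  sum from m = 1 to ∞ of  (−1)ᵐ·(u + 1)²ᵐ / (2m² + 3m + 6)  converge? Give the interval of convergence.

The ratio of consecutive coefficients is (2m² + 3m + 6)/(2(m+1)² + 3(m+1) + 6) → 1.
Successive powers of (u + 1) differ by 2, so the series converges when |u + 1|² · 1 < 1, i.e. |u + 1| < √(1) = 1. So R = 1.
At u = 0: the terms are on the order of 1/m², so the series converges absolutely by comparison with the p-series (p = 2 > 1).
At u = -2: the series is dominated by a constant times Σ 1/m², which converges (p = 2 > 1).

[-2, 0]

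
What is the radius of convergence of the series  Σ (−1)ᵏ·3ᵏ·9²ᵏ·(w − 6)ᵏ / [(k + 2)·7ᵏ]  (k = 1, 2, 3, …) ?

By the ratio test, |a_{k+1}/a_k| = [(k + 2)/((k+1) + 2)] · 3·81/7 → 243/7.
Hence the series converges for |w − 6| < 1/(243/7) = 7/243, so the radius of convergence is 7/243.

R = 7/243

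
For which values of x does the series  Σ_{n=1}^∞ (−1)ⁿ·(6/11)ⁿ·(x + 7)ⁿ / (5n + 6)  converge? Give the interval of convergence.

(-53/6, -31/6]

The ratio of consecutive coefficients is [(5n + 6)/(5(n+1) + 6)] · 6/11 → 6/11.
The series converges when 6/11 · |x + 7| < 1, giving R = 11/6.
When x = -31/6, an alternating series whose terms decrease to 0 in absolute value, so it converges by the Leibniz criterion.
Check x = -53/6: the terms behave like c/n; limit comparison with the harmonic series gives divergence.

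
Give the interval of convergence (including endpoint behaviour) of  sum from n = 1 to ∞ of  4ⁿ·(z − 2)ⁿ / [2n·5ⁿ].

[3/4, 13/4)

By the ratio test, |a_{n+1}/a_n| = [2n/2(n+1)] · 4/5 → 4/5.
Hence the series converges for |z − 2| < 1/(4/5) = 5/4, so the radius of convergence is 5/4.
Endpoint z = 13/4: the terms are asymptotic to a nonzero constant times 1/n, so the series diverges by limit comparison with Σ 1/n.
When z = 3/4, an alternating series whose terms decrease to 0 in absolute value, so it converges by the Leibniz criterion.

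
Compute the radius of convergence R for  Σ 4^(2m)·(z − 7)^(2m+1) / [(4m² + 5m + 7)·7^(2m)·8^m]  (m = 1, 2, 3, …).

The ratio of consecutive coefficients is [(4m² + 5m + 7)/(4(m+1)² + 5(m+1) + 7)] · 16/(49·8) → 2/49.
Since the exponent of (z − 7) increases by 2 each term, convergence requires |z − 7|² < 49/2, hence R = 7√2/2.

R = 7√2/2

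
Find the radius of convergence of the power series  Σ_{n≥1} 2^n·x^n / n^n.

R = ∞

By the Cauchy root test, |a_n|^(1/n) = 2/n → 0.
Since the n-th root of |a_n| tends to 0, the series converges for all real x; R = ∞.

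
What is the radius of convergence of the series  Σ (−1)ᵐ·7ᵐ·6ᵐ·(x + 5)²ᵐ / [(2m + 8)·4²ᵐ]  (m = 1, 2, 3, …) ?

Ratio test: |a_{m+1}/a_m| = [(2m + 8)/(2(m+1) + 8)] · 7·6/16 → 21/8 as m → ∞.
Successive powers of (x + 5) differ by 2, so the series converges when |x + 5|² · 21/8 < 1, i.e. |x + 5| < √(8/21). So R = 2√42/21.

R = 2√42/21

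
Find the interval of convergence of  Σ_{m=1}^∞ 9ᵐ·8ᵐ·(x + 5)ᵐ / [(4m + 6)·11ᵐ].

[-371/72, -349/72)

The ratio of consecutive coefficients is [(4m + 6)/(4(m+1) + 6)] · 9·8/11 → 72/11.
Convergence for |x + 5| · 72/11 < 1, i.e. |x + 5| < 11/72. So R = 11/72.
Check x = -349/72: the terms behave like c/m; limit comparison with the harmonic series gives divergence.
Endpoint x = -371/72: convergence follows from the alternating series test (terms decrease monotonically to 0).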